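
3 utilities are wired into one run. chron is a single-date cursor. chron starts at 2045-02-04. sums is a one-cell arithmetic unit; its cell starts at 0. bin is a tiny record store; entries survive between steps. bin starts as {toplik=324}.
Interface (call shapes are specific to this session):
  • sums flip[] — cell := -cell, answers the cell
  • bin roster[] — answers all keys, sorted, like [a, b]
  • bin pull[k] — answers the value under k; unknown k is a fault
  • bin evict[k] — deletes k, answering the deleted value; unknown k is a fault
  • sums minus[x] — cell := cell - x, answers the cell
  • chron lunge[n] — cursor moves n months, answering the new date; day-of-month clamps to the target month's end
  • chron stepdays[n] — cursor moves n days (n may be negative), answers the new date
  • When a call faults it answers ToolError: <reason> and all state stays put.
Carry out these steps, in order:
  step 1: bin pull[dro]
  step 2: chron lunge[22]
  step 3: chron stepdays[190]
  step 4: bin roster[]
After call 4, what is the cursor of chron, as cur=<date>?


Answer: cur=2047-06-12

Derivation:
>>> bin pull dro
[out] ToolError: no such key dro
>>> chron lunge 22
[out] 2046-12-04
>>> chron stepdays 190
[out] 2047-06-12
>>> bin roster
[out] [toplik]


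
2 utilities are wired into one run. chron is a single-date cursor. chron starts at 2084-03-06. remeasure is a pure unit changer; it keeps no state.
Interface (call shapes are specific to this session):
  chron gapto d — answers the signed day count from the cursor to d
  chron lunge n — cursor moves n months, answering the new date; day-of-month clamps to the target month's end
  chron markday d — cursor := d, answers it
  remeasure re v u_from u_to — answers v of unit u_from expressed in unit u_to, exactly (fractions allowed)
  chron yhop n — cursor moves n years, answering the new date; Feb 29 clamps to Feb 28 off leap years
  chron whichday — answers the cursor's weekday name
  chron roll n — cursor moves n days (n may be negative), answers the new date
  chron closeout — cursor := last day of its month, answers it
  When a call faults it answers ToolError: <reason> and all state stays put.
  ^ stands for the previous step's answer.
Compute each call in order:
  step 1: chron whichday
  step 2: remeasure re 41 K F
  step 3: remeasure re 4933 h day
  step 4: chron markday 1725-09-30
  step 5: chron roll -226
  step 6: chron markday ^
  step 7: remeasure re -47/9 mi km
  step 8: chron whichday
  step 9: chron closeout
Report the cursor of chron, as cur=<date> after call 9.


# 1. chron whichday() -> Monday
# 2. remeasure re(v='41', u_from='K', u_to='F') -> -38587/100
# 3. remeasure re(v='4933', u_from='h', u_to='day') -> 4933/24
# 4. chron markday(d='1725-09-30') -> 1725-09-30
# 5. chron roll(n='-226') -> 1725-02-16
# 6. chron markday(d='^') -> 1725-02-16
# 7. remeasure re(v='-47/9', u_from='mi', u_to='km') -> -131318/15625
# 8. chron whichday() -> Friday
# 9. chron closeout() -> 1725-02-28

Answer: cur=1725-02-28


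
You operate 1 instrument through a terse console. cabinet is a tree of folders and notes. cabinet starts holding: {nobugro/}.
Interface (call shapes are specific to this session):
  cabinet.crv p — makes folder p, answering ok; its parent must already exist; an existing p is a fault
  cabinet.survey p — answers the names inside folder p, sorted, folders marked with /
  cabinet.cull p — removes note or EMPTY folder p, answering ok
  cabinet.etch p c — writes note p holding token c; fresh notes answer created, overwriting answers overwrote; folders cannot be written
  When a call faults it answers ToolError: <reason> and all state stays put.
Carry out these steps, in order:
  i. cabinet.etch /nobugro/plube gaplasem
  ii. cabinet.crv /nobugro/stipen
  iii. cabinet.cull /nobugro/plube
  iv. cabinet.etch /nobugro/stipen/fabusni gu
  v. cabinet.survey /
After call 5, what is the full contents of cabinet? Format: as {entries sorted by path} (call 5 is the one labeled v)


[in] cabinet.etch /nobugro/plube gaplasem
[out] created
[in] cabinet.crv /nobugro/stipen
[out] ok
[in] cabinet.cull /nobugro/plube
[out] ok
[in] cabinet.etch /nobugro/stipen/fabusni gu
[out] created
[in] cabinet.survey /
[out] [nobugro/]

Answer: {nobugro/, nobugro/stipen/, nobugro/stipen/fabusni=gu}


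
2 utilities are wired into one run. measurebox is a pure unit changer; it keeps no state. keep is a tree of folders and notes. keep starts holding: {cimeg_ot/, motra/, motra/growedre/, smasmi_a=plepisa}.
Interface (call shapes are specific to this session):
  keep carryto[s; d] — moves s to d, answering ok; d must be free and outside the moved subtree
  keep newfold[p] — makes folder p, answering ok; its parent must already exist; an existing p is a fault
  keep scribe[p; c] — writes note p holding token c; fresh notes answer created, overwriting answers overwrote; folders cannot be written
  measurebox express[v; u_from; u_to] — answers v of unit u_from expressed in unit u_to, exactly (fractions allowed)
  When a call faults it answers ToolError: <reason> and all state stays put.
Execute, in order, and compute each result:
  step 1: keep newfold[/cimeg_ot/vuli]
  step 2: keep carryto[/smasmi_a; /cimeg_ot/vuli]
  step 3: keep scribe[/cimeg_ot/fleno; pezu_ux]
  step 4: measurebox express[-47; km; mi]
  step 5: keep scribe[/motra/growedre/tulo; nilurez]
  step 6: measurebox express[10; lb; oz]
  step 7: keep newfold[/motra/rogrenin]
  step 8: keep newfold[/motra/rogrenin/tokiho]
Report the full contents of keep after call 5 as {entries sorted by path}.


Answer: {cimeg_ot/, cimeg_ot/fleno=pezu_ux, cimeg_ot/vuli/, motra/, motra/growedre/, motra/growedre/tulo=nilurez, smasmi_a=plepisa}

Derivation:
·→ keep newfold(p='/cimeg_ot/vuli')
·← ok
·→ keep carryto(s='/smasmi_a', d='/cimeg_ot/vuli')
·← ToolError: exists
·→ keep scribe(p='/cimeg_ot/fleno', c='pezu_ux')
·← created
·→ measurebox express(v='-47', u_from='km', u_to='mi')
·← -734375/25146
·→ keep scribe(p='/motra/growedre/tulo', c='nilurez')
·← created
·→ measurebox express(v='10', u_from='lb', u_to='oz')
·← 160
·→ keep newfold(p='/motra/rogrenin')
·← ok
·→ keep newfold(p='/motra/rogrenin/tokiho')
·← ok


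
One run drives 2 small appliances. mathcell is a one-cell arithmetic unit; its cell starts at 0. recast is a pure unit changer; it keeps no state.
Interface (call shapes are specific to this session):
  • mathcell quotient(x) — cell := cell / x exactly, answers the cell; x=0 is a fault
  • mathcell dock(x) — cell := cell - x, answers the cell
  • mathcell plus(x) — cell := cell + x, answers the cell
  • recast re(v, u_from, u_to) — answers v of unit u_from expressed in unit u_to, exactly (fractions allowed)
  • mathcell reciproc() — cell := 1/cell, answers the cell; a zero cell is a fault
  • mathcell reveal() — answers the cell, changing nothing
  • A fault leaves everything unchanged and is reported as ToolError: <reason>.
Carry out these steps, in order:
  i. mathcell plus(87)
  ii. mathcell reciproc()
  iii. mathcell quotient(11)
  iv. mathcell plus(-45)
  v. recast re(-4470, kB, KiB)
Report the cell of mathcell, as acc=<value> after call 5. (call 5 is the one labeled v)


Answer: acc=-43064/957

Derivation:
Step: mathcell plus[87]
Result: 87
Step: mathcell reciproc[]
Result: 1/87
Step: mathcell quotient[11]
Result: 1/957
Step: mathcell plus[-45]
Result: -43064/957
Step: recast re[-4470; kB; KiB]
Result: -279375/64


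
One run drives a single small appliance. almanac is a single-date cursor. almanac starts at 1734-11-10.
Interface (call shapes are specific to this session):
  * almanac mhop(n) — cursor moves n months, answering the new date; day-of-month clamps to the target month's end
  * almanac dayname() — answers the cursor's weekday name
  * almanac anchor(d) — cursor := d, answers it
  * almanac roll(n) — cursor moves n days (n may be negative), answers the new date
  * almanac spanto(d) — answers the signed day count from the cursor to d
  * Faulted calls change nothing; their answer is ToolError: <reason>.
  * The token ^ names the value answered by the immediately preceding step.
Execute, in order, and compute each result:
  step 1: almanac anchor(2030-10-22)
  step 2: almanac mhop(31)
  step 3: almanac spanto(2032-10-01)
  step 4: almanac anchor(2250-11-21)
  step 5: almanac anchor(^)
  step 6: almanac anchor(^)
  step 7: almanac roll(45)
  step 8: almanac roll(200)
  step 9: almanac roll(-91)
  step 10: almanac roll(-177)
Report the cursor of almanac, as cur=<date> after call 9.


Answer: cur=2251-04-24

Derivation:
-- 1. almanac anchor(d: 2030-10-22) ~> 2030-10-22
-- 2. almanac mhop(n: 31) ~> 2033-05-22
-- 3. almanac spanto(d: 2032-10-01) ~> -233
-- 4. almanac anchor(d: 2250-11-21) ~> 2250-11-21
-- 5. almanac anchor(d: ^) ~> 2250-11-21
-- 6. almanac anchor(d: ^) ~> 2250-11-21
-- 7. almanac roll(n: 45) ~> 2251-01-05
-- 8. almanac roll(n: 200) ~> 2251-07-24
-- 9. almanac roll(n: -91) ~> 2251-04-24
-- 10. almanac roll(n: -177) ~> 2250-10-29


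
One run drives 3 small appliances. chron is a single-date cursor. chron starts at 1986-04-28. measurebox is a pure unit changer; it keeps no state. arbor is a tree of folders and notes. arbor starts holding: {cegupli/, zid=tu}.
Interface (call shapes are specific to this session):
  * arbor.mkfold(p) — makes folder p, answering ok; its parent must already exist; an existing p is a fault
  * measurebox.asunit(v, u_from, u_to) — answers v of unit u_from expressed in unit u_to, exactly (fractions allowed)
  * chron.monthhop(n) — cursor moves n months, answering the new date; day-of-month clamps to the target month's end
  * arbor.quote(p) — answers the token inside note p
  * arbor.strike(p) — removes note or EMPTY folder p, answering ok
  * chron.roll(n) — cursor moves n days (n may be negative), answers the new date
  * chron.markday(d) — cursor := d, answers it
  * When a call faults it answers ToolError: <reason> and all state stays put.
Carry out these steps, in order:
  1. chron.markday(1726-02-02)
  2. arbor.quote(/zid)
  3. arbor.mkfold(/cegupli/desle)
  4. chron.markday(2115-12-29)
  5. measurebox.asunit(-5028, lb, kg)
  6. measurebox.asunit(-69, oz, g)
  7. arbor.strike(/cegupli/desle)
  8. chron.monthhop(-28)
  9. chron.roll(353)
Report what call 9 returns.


Answer: 2114-08-17

Derivation:
% markday d→1726-02-02
  1726-02-02
% quote p→/zid
  tu
% mkfold p→/cegupli/desle
  ok
% markday d→2115-12-29
  2115-12-29
% asunit v→-5028 u_from→lb u_to→kg
  -57016560909/25000000
% asunit v→-69 u_from→oz u_to→g
  -3129787353/1600000
% strike p→/cegupli/desle
  ok
% monthhop n→-28
  2113-08-29
% roll n→353
  2114-08-17


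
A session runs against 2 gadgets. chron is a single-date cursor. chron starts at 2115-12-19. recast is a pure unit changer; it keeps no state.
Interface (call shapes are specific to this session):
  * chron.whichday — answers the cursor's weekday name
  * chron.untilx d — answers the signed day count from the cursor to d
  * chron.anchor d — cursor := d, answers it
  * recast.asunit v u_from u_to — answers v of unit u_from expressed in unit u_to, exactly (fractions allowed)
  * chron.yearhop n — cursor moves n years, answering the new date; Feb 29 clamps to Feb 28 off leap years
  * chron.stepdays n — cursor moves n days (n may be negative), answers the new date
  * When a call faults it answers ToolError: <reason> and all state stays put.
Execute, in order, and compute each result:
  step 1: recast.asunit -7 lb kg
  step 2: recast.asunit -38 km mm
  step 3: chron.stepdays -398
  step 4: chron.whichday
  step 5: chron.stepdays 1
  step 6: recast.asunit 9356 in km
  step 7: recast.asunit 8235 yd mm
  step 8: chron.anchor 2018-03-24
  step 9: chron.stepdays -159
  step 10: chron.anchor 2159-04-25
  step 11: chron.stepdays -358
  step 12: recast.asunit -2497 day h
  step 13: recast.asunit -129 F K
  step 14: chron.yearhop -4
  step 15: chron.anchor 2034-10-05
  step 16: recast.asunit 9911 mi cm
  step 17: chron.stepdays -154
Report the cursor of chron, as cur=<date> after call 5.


> asunit v=-7 u_from=lb u_to=kg
:: -317514659/100000000
> asunit v=-38 u_from=km u_to=mm
:: -38000000
> stepdays n=-398
:: 2114-11-16
> whichday
:: Friday
> stepdays n=1
:: 2114-11-17
> asunit v=9356 u_from=in u_to=km
:: 297053/1250000
> asunit v=8235 u_from=yd u_to=mm
:: 7530084
> anchor d=2018-03-24
:: 2018-03-24
> stepdays n=-159
:: 2017-10-16
> anchor d=2159-04-25
:: 2159-04-25
> stepdays n=-358
:: 2158-05-02
> asunit v=-2497 u_from=day u_to=h
:: -59928
> asunit v=-129 u_from=F u_to=K
:: 33067/180
> yearhop n=-4
:: 2154-05-02
> anchor d=2034-10-05
:: 2034-10-05
> asunit v=9911 u_from=mi u_to=cm
:: 7975104192/5
> stepdays n=-154
:: 2034-05-04

Answer: cur=2114-11-17


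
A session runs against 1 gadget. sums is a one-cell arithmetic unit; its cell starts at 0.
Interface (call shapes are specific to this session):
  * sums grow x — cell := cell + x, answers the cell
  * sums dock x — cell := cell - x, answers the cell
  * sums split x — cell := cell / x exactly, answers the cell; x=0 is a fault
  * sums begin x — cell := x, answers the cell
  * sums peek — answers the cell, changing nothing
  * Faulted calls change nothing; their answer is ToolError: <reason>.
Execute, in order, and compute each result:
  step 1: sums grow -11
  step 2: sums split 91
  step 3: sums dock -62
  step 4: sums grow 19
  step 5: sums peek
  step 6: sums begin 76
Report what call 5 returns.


Step: sums grow[x: -11]
Result: -11
Step: sums split[x: 91]
Result: -11/91
Step: sums dock[x: -62]
Result: 5631/91
Step: sums grow[x: 19]
Result: 7360/91
Step: sums peek[]
Result: 7360/91
Step: sums begin[x: 76]
Result: 76

Answer: 7360/91


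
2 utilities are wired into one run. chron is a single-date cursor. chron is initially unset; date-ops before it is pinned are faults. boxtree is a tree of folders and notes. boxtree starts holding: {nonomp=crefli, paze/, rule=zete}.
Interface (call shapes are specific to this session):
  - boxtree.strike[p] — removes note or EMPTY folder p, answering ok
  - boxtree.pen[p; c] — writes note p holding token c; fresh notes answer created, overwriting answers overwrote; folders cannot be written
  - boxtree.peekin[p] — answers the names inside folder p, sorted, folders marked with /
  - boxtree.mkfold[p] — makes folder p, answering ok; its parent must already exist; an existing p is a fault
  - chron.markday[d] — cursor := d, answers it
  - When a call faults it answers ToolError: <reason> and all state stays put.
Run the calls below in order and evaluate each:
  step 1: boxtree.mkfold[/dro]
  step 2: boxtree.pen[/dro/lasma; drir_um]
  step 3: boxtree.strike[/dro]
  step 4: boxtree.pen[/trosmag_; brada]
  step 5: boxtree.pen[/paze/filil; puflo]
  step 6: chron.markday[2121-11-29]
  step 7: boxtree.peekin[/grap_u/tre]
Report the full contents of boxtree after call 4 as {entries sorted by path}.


==> boxtree.mkfold(p→/dro)
<== ok
==> boxtree.pen(p→/dro/lasma, c→drir_um)
<== created
==> boxtree.strike(p→/dro)
<== ToolError: not empty
==> boxtree.pen(p→/trosmag_, c→brada)
<== created
==> boxtree.pen(p→/paze/filil, c→puflo)
<== created
==> chron.markday(d→2121-11-29)
<== 2121-11-29
==> boxtree.peekin(p→/grap_u/tre)
<== ToolError: not found

Answer: {dro/, dro/lasma=drir_um, nonomp=crefli, paze/, rule=zete, trosmag_=brada}


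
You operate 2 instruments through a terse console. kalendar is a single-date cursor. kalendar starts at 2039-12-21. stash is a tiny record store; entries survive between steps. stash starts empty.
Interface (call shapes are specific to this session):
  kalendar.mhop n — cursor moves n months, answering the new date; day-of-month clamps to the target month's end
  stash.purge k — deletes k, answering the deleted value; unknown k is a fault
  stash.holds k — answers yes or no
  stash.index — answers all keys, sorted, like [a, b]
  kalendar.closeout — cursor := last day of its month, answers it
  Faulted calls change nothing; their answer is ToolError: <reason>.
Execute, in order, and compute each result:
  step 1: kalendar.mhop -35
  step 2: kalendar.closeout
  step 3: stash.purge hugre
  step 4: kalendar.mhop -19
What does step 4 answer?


Answer: 2035-06-30

Derivation:
Do: kalendar.mhop[-35]
See: 2037-01-21
Do: kalendar.closeout[]
See: 2037-01-31
Do: stash.purge[hugre]
See: ToolError: no such key hugre
Do: kalendar.mhop[-19]
See: 2035-06-30


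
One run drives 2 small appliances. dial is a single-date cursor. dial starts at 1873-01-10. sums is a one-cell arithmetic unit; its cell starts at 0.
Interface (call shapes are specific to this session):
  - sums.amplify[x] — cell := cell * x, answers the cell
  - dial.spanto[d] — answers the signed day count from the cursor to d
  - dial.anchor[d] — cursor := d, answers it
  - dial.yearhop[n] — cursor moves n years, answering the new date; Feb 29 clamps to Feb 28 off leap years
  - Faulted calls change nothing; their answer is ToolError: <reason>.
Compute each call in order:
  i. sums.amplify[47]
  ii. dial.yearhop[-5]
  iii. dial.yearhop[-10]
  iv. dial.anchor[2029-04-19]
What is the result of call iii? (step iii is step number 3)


# 1. sums.amplify(x='47') => 0
# 2. dial.yearhop(n='-5') => 1868-01-10
# 3. dial.yearhop(n='-10') => 1858-01-10
# 4. dial.anchor(d='2029-04-19') => 2029-04-19

Answer: 1858-01-10


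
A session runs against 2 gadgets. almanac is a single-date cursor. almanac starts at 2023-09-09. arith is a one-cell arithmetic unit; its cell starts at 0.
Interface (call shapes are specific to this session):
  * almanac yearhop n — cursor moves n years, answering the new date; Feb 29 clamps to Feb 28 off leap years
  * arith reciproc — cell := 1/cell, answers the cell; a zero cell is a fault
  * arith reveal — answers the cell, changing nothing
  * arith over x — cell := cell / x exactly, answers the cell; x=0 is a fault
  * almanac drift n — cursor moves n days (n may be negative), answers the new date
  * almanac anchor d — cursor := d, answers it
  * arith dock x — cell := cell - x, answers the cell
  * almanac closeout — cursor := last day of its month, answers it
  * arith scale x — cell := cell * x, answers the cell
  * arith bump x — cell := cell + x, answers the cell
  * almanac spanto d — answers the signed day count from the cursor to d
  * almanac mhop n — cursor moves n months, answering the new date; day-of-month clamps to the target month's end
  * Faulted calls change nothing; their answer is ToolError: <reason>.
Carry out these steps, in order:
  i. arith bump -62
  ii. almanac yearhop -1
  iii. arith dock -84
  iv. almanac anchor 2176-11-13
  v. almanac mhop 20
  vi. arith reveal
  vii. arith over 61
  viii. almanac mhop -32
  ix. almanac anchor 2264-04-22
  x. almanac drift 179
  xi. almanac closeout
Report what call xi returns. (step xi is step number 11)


Answer: 2264-10-31

Derivation:
Invoking arith bump on x='-62', → -62.
Calling almanac yearhop on n='-1', yielding 2022-09-09.
Using arith dock on x='-84', → 22.
Calling almanac anchor on d='2176-11-13': 2176-11-13.
I try almanac mhop on n='20', which returns 2178-07-13.
Invoking arith reveal(), giving 22.
I try arith over on x='61', which returns 22/61.
Then almanac mhop on n='-32', which returns 2175-11-13.
Invoking almanac anchor on d='2264-04-22', yielding 2264-04-22.
I call almanac drift on n='179', which returns 2264-10-18.
I use almanac closeout, — result: 2264-10-31.


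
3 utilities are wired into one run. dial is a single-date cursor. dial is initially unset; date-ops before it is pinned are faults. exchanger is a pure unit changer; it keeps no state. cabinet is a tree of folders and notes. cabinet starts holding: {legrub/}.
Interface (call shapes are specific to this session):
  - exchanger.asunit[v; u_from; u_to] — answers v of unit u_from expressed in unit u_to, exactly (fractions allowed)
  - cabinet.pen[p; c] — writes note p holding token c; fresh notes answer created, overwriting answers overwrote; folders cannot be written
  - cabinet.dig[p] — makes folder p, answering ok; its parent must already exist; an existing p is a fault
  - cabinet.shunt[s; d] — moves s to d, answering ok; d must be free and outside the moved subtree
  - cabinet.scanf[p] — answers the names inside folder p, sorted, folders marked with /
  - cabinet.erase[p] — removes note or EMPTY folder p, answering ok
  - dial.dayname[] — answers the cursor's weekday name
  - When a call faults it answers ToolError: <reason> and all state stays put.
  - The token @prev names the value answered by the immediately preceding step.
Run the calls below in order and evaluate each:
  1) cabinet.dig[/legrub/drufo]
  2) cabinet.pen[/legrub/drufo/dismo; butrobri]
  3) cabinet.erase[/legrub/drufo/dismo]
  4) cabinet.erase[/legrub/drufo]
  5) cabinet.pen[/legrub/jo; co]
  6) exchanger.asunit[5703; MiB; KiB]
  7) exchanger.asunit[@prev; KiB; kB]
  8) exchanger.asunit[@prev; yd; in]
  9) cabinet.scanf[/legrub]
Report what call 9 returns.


Answer: [jo]

Derivation:
·→ cabinet.dig(p: /legrub/drufo)
·← ok
·→ cabinet.pen(p: /legrub/drufo/dismo, c: butrobri)
·← created
·→ cabinet.erase(p: /legrub/drufo/dismo)
·← ok
·→ cabinet.erase(p: /legrub/drufo)
·← ok
·→ cabinet.pen(p: /legrub/jo, c: co)
·← created
·→ exchanger.asunit(v: 5703, u_from: MiB, u_to: KiB)
·← 5839872
·→ exchanger.asunit(v: @prev, u_from: KiB, u_to: kB)
·← 747503616/125
·→ exchanger.asunit(v: @prev, u_from: yd, u_to: in)
·← 26910130176/125
·→ cabinet.scanf(p: /legrub)
·← [jo]


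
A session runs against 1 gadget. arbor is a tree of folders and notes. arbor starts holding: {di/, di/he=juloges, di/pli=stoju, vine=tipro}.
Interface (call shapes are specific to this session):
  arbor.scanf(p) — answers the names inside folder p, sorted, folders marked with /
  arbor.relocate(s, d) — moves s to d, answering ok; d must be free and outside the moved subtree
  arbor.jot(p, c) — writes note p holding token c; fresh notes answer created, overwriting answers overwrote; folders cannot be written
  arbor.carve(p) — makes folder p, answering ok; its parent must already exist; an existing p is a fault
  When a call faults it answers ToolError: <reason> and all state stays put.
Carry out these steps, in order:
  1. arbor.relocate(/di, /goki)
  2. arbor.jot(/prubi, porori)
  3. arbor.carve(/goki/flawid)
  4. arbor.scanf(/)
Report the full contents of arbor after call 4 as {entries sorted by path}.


Answer: {goki/, goki/flawid/, goki/he=juloges, goki/pli=stoju, prubi=porori, vine=tipro}

Derivation:
Do: arbor.relocate[s: /di; d: /goki]
See: ok
Do: arbor.jot[p: /prubi; c: porori]
See: created
Do: arbor.carve[p: /goki/flawid]
See: ok
Do: arbor.scanf[p: /]
See: [goki/, prubi, vine]


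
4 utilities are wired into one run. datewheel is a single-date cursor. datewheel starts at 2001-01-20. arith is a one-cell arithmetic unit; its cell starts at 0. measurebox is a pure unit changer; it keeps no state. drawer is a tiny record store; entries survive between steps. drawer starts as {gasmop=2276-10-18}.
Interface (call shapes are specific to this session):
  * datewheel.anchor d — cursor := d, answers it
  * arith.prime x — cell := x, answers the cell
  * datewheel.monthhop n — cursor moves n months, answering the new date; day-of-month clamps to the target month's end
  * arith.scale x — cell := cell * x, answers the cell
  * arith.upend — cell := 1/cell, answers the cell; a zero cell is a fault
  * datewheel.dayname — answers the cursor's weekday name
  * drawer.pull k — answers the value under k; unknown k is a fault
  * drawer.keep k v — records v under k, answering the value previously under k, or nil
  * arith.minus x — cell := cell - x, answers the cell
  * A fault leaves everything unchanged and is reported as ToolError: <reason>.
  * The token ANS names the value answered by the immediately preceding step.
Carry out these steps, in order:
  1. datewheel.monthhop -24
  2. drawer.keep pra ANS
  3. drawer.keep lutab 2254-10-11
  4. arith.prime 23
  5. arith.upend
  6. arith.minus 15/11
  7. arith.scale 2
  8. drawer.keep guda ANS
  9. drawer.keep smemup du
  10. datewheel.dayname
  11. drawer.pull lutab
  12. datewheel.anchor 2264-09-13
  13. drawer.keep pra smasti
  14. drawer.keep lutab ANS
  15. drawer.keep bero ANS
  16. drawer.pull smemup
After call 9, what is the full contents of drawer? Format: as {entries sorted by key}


Answer: {gasmop=2276-10-18, guda=-668/253, lutab=2254-10-11, pra=1999-01-20, smemup=du}

Derivation:
==> datewheel.monthhop(-24)
<== 1999-01-20
==> drawer.keep(pra, ANS)
<== nil
==> drawer.keep(lutab, 2254-10-11)
<== nil
==> arith.prime(23)
<== 23
==> arith.upend()
<== 1/23
==> arith.minus(15/11)
<== -334/253
==> arith.scale(2)
<== -668/253
==> drawer.keep(guda, ANS)
<== nil
==> drawer.keep(smemup, du)
<== nil
==> datewheel.dayname()
<== Wednesday
==> drawer.pull(lutab)
<== 2254-10-11
==> datewheel.anchor(2264-09-13)
<== 2264-09-13
==> drawer.keep(pra, smasti)
<== 1999-01-20
==> drawer.keep(lutab, ANS)
<== 2254-10-11
==> drawer.keep(bero, ANS)
<== nil
==> drawer.pull(smemup)
<== du


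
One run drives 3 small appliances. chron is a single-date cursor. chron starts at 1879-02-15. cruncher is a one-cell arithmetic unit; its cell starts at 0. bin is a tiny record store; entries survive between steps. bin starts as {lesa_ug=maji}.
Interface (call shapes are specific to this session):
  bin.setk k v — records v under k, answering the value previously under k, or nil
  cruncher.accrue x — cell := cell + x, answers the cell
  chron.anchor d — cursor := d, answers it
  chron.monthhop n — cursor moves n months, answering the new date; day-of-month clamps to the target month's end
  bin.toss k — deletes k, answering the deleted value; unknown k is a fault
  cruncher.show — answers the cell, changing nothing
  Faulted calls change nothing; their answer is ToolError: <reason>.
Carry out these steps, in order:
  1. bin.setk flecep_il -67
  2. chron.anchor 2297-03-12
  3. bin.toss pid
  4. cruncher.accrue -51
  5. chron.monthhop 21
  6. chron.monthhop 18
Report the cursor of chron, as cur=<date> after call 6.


I call bin.setk using k→flecep_il, v→-67, and see nil.
Using chron.anchor using d→2297-03-12, which returns 2297-03-12.
I use bin.toss using k→pid: ToolError: no such key pid.
I call cruncher.accrue using x→-51, yielding -51.
I try chron.monthhop using n→21, — result: 2298-12-12.
Then chron.monthhop using n→18, — result: 2300-06-12.

Answer: cur=2300-06-12


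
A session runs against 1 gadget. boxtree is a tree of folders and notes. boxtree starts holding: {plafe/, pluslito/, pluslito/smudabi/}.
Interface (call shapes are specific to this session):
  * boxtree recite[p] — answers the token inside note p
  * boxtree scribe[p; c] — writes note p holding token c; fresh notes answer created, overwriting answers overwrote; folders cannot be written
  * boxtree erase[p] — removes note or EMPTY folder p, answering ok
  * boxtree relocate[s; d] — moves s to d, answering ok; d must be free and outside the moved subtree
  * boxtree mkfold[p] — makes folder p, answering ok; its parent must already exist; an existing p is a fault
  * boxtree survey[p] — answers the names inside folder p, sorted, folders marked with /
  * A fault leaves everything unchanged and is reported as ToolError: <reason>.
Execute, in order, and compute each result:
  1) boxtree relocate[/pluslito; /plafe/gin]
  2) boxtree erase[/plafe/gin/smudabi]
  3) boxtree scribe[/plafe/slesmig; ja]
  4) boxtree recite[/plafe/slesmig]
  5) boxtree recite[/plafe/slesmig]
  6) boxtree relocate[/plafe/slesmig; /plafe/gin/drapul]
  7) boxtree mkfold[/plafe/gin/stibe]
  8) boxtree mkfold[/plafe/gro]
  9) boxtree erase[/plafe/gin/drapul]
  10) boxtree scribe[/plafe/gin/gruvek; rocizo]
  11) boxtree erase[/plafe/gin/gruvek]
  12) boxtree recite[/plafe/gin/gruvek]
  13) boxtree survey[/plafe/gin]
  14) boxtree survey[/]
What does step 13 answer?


>>> boxtree relocate s: /pluslito d: /plafe/gin
  ok
>>> boxtree erase p: /plafe/gin/smudabi
  ok
>>> boxtree scribe p: /plafe/slesmig c: ja
  created
>>> boxtree recite p: /plafe/slesmig
  ja
>>> boxtree recite p: /plafe/slesmig
  ja
>>> boxtree relocate s: /plafe/slesmig d: /plafe/gin/drapul
  ok
>>> boxtree mkfold p: /plafe/gin/stibe
  ok
>>> boxtree mkfold p: /plafe/gro
  ok
>>> boxtree erase p: /plafe/gin/drapul
  ok
>>> boxtree scribe p: /plafe/gin/gruvek c: rocizo
  created
>>> boxtree erase p: /plafe/gin/gruvek
  ok
>>> boxtree recite p: /plafe/gin/gruvek
  ToolError: not found
>>> boxtree survey p: /plafe/gin
  [stibe/]
>>> boxtree survey p: /
  [plafe/]

Answer: [stibe/]


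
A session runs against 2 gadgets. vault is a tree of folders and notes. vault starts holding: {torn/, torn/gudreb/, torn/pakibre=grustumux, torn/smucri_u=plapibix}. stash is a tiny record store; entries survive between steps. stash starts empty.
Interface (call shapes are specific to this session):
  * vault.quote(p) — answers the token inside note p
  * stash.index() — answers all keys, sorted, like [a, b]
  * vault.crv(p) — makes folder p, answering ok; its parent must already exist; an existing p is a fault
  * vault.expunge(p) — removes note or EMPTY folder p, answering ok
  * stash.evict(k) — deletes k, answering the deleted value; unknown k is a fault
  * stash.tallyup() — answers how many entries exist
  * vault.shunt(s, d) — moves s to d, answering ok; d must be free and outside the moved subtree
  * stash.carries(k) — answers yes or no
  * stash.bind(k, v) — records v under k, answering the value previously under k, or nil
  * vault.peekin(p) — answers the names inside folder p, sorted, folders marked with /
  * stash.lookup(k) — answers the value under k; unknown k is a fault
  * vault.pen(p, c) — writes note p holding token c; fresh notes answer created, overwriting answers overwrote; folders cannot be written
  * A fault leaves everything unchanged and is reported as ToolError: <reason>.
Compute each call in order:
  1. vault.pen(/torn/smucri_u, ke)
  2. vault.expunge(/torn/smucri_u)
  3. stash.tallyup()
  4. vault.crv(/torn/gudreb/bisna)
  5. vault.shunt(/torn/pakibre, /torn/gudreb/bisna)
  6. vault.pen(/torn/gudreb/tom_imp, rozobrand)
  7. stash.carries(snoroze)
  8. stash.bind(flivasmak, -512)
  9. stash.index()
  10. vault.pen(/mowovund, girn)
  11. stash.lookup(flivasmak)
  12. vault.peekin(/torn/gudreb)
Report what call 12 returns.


$ vault.pen /torn/smucri_u ke
:: overwrote
$ vault.expunge /torn/smucri_u
:: ok
$ stash.tallyup
:: 0
$ vault.crv /torn/gudreb/bisna
:: ok
$ vault.shunt /torn/pakibre /torn/gudreb/bisna
:: ToolError: exists
$ vault.pen /torn/gudreb/tom_imp rozobrand
:: created
$ stash.carries snoroze
:: no
$ stash.bind flivasmak -512
:: nil
$ stash.index
:: [flivasmak]
$ vault.pen /mowovund girn
:: created
$ stash.lookup flivasmak
:: -512
$ vault.peekin /torn/gudreb
:: [bisna/, tom_imp]

Answer: [bisna/, tom_imp]


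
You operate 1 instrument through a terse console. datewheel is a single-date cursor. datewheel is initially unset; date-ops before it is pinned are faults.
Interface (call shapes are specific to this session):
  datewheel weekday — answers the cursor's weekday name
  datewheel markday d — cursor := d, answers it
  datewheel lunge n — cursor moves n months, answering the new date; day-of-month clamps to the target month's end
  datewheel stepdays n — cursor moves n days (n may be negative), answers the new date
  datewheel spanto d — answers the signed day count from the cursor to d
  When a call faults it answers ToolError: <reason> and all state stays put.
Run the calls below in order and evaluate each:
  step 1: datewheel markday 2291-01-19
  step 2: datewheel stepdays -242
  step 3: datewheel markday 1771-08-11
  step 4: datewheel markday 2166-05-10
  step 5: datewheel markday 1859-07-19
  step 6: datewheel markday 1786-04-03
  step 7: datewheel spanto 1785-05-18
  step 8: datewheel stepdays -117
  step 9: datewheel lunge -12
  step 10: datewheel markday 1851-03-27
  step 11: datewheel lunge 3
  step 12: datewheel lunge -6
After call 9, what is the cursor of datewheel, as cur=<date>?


Answer: cur=1784-12-07

Derivation:
Act: datewheel markday[2291-01-19]
Obs: 2291-01-19
Act: datewheel stepdays[-242]
Obs: 2290-05-22
Act: datewheel markday[1771-08-11]
Obs: 1771-08-11
Act: datewheel markday[2166-05-10]
Obs: 2166-05-10
Act: datewheel markday[1859-07-19]
Obs: 1859-07-19
Act: datewheel markday[1786-04-03]
Obs: 1786-04-03
Act: datewheel spanto[1785-05-18]
Obs: -320
Act: datewheel stepdays[-117]
Obs: 1785-12-07
Act: datewheel lunge[-12]
Obs: 1784-12-07
Act: datewheel markday[1851-03-27]
Obs: 1851-03-27
Act: datewheel lunge[3]
Obs: 1851-06-27
Act: datewheel lunge[-6]
Obs: 1850-12-27


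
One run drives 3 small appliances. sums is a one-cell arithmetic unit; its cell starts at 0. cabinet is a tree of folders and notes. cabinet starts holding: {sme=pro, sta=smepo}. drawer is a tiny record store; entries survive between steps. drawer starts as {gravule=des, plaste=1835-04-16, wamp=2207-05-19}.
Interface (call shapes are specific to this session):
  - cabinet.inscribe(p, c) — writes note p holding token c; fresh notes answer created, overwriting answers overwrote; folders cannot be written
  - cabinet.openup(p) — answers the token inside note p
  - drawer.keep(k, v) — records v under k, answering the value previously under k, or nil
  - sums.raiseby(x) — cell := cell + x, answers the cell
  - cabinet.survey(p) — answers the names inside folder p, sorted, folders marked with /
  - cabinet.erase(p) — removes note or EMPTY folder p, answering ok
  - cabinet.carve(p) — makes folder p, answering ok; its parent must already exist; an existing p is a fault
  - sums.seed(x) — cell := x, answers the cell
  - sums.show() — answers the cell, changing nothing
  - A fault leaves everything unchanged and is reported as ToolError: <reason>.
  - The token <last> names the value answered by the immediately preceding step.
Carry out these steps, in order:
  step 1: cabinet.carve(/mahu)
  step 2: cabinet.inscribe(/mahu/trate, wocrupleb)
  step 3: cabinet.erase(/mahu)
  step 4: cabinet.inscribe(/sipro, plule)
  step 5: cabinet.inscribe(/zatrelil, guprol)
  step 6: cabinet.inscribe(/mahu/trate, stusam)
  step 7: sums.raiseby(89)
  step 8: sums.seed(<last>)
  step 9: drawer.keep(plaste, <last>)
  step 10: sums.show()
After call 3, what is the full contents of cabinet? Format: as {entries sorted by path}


CALL cabinet.carve[/mahu]
RET  ok
CALL cabinet.inscribe[/mahu/trate; wocrupleb]
RET  created
CALL cabinet.erase[/mahu]
RET  ToolError: not empty
CALL cabinet.inscribe[/sipro; plule]
RET  created
CALL cabinet.inscribe[/zatrelil; guprol]
RET  created
CALL cabinet.inscribe[/mahu/trate; stusam]
RET  overwrote
CALL sums.raiseby[89]
RET  89
CALL sums.seed[<last>]
RET  89
CALL drawer.keep[plaste; <last>]
RET  1835-04-16
CALL sums.show[]
RET  89

Answer: {mahu/, mahu/trate=wocrupleb, sme=pro, sta=smepo}


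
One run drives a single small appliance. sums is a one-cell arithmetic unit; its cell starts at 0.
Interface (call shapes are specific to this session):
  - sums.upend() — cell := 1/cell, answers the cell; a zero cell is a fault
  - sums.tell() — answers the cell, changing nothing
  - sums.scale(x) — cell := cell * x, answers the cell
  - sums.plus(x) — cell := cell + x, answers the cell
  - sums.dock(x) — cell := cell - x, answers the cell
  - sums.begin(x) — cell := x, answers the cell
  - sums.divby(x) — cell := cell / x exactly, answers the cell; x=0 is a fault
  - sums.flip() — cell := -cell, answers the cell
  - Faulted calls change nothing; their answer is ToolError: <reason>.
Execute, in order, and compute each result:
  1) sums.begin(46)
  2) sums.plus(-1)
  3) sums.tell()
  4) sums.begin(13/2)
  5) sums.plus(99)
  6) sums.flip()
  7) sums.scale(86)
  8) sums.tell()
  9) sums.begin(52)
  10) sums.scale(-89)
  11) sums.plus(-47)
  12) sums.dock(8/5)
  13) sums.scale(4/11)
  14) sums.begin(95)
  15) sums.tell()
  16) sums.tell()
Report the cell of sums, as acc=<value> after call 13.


Answer: acc=-93532/55

Derivation:
→ sums.begin(x='46')
← 46
→ sums.plus(x='-1')
← 45
→ sums.tell()
← 45
→ sums.begin(x='13/2')
← 13/2
→ sums.plus(x='99')
← 211/2
→ sums.flip()
← -211/2
→ sums.scale(x='86')
← -9073
→ sums.tell()
← -9073
→ sums.begin(x='52')
← 52
→ sums.scale(x='-89')
← -4628
→ sums.plus(x='-47')
← -4675
→ sums.dock(x='8/5')
← -23383/5
→ sums.scale(x='4/11')
← -93532/55
→ sums.begin(x='95')
← 95
→ sums.tell()
← 95
→ sums.tell()
← 95


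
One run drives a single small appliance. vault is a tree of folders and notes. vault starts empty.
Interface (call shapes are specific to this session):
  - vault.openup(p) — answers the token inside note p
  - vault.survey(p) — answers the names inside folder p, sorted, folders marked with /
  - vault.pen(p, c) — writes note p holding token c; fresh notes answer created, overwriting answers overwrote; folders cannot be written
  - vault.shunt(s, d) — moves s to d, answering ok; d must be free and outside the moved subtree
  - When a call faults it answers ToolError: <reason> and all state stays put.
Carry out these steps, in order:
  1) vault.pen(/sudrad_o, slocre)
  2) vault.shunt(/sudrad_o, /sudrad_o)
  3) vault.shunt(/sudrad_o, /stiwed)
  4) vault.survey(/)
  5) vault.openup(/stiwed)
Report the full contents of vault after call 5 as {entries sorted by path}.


Answer: {stiwed=slocre}

Derivation:
==> vault.pen(/sudrad_o, slocre)
<== created
==> vault.shunt(/sudrad_o, /sudrad_o)
<== ToolError: exists
==> vault.shunt(/sudrad_o, /stiwed)
<== ok
==> vault.survey(/)
<== [stiwed]
==> vault.openup(/stiwed)
<== slocre


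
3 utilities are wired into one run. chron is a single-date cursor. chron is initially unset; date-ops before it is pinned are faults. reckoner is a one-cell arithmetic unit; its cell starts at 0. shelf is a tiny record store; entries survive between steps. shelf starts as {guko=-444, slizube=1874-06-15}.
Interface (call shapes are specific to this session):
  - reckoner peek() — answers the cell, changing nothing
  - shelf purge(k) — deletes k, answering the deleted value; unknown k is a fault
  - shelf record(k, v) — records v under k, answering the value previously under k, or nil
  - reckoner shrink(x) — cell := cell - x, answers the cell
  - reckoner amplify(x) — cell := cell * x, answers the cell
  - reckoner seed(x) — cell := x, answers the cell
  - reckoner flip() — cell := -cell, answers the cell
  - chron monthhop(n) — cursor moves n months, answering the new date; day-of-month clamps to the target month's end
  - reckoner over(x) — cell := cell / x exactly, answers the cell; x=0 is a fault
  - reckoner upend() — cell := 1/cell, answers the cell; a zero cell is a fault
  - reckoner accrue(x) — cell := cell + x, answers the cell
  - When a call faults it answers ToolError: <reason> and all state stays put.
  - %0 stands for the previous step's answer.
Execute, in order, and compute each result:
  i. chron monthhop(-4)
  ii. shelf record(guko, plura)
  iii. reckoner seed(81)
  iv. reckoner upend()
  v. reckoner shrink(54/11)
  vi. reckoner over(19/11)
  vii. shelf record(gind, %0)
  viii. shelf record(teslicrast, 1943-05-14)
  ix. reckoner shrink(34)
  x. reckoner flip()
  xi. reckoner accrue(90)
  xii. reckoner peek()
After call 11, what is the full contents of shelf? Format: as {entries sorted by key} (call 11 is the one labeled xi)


> chron monthhop n: -4
  ToolError: no date set
> shelf record k: guko v: plura
  -444
> reckoner seed x: 81
  81
> reckoner upend
  1/81
> reckoner shrink x: 54/11
  -4363/891
> reckoner over x: 19/11
  -4363/1539
> shelf record k: gind v: %0
  nil
> shelf record k: teslicrast v: 1943-05-14
  nil
> reckoner shrink x: 34
  -56689/1539
> reckoner flip
  56689/1539
> reckoner accrue x: 90
  195199/1539
> reckoner peek
  195199/1539

Answer: {gind=-4363/1539, guko=plura, slizube=1874-06-15, teslicrast=1943-05-14}


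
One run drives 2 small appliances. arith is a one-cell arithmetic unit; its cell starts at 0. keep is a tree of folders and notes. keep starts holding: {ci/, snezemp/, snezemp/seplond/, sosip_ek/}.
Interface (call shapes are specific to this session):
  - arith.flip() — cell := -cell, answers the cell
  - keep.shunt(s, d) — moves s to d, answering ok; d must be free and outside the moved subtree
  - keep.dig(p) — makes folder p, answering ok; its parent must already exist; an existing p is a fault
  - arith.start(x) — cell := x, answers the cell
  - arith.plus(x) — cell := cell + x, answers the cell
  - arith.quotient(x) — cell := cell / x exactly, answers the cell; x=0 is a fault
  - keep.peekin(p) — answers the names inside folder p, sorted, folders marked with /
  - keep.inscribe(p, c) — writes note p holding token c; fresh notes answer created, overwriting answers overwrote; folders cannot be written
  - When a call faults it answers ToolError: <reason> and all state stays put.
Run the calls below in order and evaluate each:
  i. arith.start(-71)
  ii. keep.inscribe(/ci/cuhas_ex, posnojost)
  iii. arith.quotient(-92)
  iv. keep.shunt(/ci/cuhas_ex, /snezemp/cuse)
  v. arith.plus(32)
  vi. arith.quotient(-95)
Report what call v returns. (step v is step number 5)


Answer: 3015/92

Derivation:
$ start x: -71
[out] -71
$ inscribe p: /ci/cuhas_ex c: posnojost
[out] created
$ quotient x: -92
[out] 71/92
$ shunt s: /ci/cuhas_ex d: /snezemp/cuse
[out] ok
$ plus x: 32
[out] 3015/92
$ quotient x: -95
[out] -603/1748
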